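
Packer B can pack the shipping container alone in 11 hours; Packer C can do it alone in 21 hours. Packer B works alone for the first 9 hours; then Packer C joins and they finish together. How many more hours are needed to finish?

21/16 hours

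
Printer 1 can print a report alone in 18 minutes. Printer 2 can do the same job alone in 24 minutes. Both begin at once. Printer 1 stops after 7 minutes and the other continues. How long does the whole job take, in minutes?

44/3 minutes

In the first 7 minutes the combined rate is 7/72, so 49/72 of the job is done, leaving 23/72.
After Printer 1 leaves the rate is 1/24 per minute; the remaining 23/72 takes 23/3 minutes.
Total = 7 + 23/3 = 44/3 minutes.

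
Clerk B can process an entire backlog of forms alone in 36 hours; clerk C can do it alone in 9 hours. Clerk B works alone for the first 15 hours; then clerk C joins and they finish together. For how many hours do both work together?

21/5 hours

In 15 hours clerk B does 15/36 = 5/12 of the job, leaving 7/12.
Clerk B and clerk C together work at 5/36 per hour, so finishing takes 7/12 ÷ 5/36 = 21/5 hours.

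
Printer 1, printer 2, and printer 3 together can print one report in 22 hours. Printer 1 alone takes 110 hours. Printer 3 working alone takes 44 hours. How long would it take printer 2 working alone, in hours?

220/3 hours

Combined rate is 1/22 per hour.
Known contribution: 1/110 + 1/44 = (2 + 5)/220 = 7/220 per hour.
So printer 2's rate is 1/22 − 7/220 = 3/220, meaning 220/3 hours alone.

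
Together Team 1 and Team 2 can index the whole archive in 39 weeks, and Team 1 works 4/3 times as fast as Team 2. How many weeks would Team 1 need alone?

Let Team 2's rate be r; then Team 1's rate is (4/3)r, so together (4/3 + 1)r = (7/3)r = 1/39.
Thus r = 1/91 per week.
Team 2 alone: 91 weeks; Team 1 alone: 273/4 weeks.

273/4 weeks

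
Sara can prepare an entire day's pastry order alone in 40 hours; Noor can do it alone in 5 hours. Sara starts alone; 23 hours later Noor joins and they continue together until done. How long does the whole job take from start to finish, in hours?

224/9 hours

In 23 hours Sara does 23/40 of the job, leaving 17/40.
Sara and Noor together work at 9/40 per hour, so finishing takes 17/40 ÷ 9/40 = 17/9 hours.
Total time = 23 + 17/9 = 224/9 hours.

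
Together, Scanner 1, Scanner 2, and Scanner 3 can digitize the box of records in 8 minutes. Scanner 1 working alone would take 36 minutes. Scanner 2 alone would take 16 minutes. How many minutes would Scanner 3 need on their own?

Combined rate is 1/8 per minute.
Known contribution: 1/36 + 1/16 = (4 + 9)/144 = 13/144 per minute.
So Scanner 3's rate is 1/8 − 13/144 = 5/144, meaning 144/5 minutes alone.

144/5 minutes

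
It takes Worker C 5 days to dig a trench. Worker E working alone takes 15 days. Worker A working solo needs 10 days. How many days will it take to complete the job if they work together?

Combined rate: 1/5 + 1/15 + 1/10 = (6 + 2 + 3)/30 = 11/30 per day.
Time = 1 ÷ (11/30) = 30/11 days.

30/11 days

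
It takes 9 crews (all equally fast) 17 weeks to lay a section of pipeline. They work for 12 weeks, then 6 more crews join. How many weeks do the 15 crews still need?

3 weeks

One crew does 1/153 of the job per week.
After 12 weeks with 9 crews, 12/17 is done (5/17 left).
With 15 crews the rate is 15/153 = 5/51, so the rest takes 5/17 ÷ 5/51 = 3 weeks.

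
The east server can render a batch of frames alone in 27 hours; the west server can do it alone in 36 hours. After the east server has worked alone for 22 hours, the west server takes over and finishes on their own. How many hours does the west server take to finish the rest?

In 22 hours the east server does 22/27 of the job, leaving 5/27.
The west server works at 1/36 per hour, so finishing takes 5/27 ÷ 1/36 = 20/3 hours.

20/3 hours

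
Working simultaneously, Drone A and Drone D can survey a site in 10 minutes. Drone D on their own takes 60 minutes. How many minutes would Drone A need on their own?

Combined rate is 1/10 per minute.
Known contribution: 1/60 per minute.
So Drone A's rate is 1/10 − 1/60 = 1/12, meaning 12 minutes alone.

12 minutes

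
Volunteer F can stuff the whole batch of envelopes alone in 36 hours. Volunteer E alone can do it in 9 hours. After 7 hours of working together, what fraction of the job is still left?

Combined rate: 1/36 + 1/9 = (1 + 4)/36 = 5/36 per hour.
In 7 hours they complete 7·5/36 = 35/36 of the job.
So 1/36 remains.

1/36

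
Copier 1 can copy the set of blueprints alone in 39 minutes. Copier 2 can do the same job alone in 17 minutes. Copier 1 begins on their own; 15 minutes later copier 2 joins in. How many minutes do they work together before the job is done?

51/7 minutes

In the first 15 minutes copier 1 alone does 15/39 = 5/13 of the job, leaving 8/13.
Once everyone is working, combined rate: 1/39 + 1/17 = (17 + 39)/663 = 56/663 per minute.
Remaining 8/13 at 56/663 per minute takes 51/7 minutes.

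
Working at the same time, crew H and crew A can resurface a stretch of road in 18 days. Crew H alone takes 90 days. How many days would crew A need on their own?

45/2 days

Combined rate is 1/18 per day.
Known contribution: 1/90 per day.
So crew A's rate is 1/18 − 1/90 = 2/45, meaning 45/2 days alone.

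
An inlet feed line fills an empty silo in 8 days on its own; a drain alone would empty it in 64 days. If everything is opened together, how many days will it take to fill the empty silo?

64/7 days

Net rate = 1/8 − 1/64 = (8 − 1)/64 = 7/64 per day.
Filling time = 1 ÷ (7/64) = 64/7 days.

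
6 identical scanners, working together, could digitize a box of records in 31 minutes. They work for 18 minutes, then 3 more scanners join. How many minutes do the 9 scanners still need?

One scanner does 1/186 of the job per minute.
After 18 minutes with 6 scanners, 18/31 is done (13/31 left).
With 9 scanners the rate is 9/186 = 3/62, so the rest takes 13/31 ÷ 3/62 = 26/3 minutes.

26/3 minutes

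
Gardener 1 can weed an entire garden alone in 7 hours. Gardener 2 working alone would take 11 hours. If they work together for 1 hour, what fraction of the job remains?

59/77

Combined rate: 1/7 + 1/11 = (11 + 7)/77 = 18/77 per hour.
In 1 hour they complete 1·18/77 = 18/77 of the job.
So 59/77 remains.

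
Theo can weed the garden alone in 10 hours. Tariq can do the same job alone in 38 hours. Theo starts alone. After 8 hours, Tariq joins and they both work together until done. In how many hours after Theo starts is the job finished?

In the first 8 hours Theo alone does 8/10 = 4/5 of the job, leaving 1/5.
Once everyone is working, combined rate: 1/10 + 1/38 = (19 + 5)/190 = 24/190 = 12/95 per hour.
Remaining 1/5 at 12/95 per hour takes 19/12 hours.
Total from the start = 8 + 19/12 = 115/12 hours.

115/12 hours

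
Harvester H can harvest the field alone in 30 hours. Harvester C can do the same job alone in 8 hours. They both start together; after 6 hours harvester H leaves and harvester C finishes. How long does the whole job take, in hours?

In the first 6 hours the combined rate is 19/120, so 19/20 of the job is done, leaving 1/20.
After harvester H leaves the rate is 1/8 per hour; the remaining 1/20 takes 2/5 hours.
Total = 6 + 2/5 = 32/5 hours.

32/5 hours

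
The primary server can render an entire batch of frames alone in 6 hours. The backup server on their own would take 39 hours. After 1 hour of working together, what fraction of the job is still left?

21/26

Combined rate: 1/6 + 1/39 = (13 + 2)/78 = 15/78 = 5/26 per hour.
In 1 hour they complete 1·5/26 = 5/26 of the job.
So 21/26 remains.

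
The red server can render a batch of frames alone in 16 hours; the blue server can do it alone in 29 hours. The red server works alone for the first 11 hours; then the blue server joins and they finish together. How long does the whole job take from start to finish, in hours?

In 11 hours the red server does 11/16 of the job, leaving 5/16.
The red server and the blue server together work at 45/464 per hour, so finishing takes 5/16 ÷ 45/464 = 29/9 hours.
Total time = 11 + 29/9 = 128/9 hours.

128/9 hours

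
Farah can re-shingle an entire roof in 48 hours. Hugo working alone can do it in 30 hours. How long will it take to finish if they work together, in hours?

240/13 hours

Combined rate: 1/48 + 1/30 = (5 + 8)/240 = 13/240 per hour.
Time = 1 ÷ (13/240) = 240/13 hours.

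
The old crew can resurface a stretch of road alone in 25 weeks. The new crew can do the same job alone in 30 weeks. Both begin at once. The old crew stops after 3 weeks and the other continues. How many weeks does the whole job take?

In the first 3 weeks the combined rate is 11/150, so 11/50 of the job is done, leaving 39/50.
After the old crew leaves the rate is 1/30 per week; the remaining 39/50 takes 117/5 weeks.
Total = 3 + 117/5 = 132/5 weeks.

132/5 weeks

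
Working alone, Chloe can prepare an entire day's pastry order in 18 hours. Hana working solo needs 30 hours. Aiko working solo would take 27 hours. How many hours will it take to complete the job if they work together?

135/17 hours

Combined rate: 1/18 + 1/30 + 1/27 = (15 + 9 + 10)/270 = 34/270 = 17/135 per hour.
Time = 1 ÷ (17/135) = 135/17 hours.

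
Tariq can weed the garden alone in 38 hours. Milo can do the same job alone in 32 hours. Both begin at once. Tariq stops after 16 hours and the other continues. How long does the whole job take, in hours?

352/19 hours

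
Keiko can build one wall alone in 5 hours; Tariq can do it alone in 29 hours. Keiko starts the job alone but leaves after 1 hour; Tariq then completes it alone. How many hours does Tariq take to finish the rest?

116/5 hours

In 1 hour Keiko does 1/5 of the job, leaving 4/5.
Tariq works at 1/29 per hour, so finishing takes 4/5 ÷ 1/29 = 116/5 hours.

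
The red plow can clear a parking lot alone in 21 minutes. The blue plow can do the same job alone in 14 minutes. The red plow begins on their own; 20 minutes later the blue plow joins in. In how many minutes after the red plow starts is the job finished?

102/5 minutes

In the first 20 minutes the red plow alone does 20/21 of the job, leaving 1/21.
Once everyone is working, combined rate: 1/21 + 1/14 = (2 + 3)/42 = 5/42 per minute.
Remaining 1/21 at 5/42 per minute takes 2/5 minutes.
Total from the start = 20 + 2/5 = 102/5 minutes.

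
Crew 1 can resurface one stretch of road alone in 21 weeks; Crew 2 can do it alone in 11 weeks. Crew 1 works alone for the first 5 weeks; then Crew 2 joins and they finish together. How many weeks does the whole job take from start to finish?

21/2 weeks

In 5 weeks Crew 1 does 5/21 of the job, leaving 16/21.
Crew 1 and Crew 2 together work at 32/231 per week, so finishing takes 16/21 ÷ 32/231 = 11/2 weeks.
Total time = 5 + 11/2 = 21/2 weeks.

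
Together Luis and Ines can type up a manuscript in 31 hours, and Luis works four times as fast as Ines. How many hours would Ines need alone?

Let Ines's rate be r; then Luis's rate is 4r, so together (4 + 1)r = 5r = 1/31.
Thus r = 1/155 per hour.
Ines alone: 155 hours; Luis alone: 155/4 hours.

155 hours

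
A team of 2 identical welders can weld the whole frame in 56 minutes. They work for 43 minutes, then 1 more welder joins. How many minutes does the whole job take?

155/3 minutes

One welder does 1/112 of the job per minute.
After 43 minutes with 2 welders, 43/56 is done (13/56 left).
With 3 welders the rate is 3/112, so the rest takes 13/56 ÷ 3/112 = 26/3 minutes.
Total = 43 + 26/3 = 155/3 minutes.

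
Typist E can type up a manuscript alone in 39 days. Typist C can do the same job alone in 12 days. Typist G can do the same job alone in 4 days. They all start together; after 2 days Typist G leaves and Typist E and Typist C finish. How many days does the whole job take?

78/17 days

In the first 2 days the combined rate is 14/39, so 28/39 of the job is done, leaving 11/39.
After Typist G leaves the rate is 17/156 per day; the remaining 11/39 takes 44/17 days.
Total = 2 + 44/17 = 78/17 days.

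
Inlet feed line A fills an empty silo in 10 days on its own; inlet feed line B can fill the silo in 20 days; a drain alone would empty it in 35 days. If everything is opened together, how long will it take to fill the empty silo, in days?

140/17 days

Net rate = 1/10 + 1/20 − 1/35 = (14 + 7 − 4)/140 = 17/140 per day.
Filling time = 1 ÷ (17/140) = 140/17 days.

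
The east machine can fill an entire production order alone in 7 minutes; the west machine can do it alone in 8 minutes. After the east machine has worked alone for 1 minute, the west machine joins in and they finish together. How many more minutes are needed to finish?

16/5 minutes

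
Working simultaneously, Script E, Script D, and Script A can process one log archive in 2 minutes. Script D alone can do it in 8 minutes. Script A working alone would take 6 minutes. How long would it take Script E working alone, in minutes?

Combined rate is 1/2 per minute.
Known contribution: 1/8 + 1/6 = (3 + 4)/24 = 7/24 per minute.
So Script E's rate is 1/2 − 7/24 = 5/24, meaning 24/5 minutes alone.

24/5 minutes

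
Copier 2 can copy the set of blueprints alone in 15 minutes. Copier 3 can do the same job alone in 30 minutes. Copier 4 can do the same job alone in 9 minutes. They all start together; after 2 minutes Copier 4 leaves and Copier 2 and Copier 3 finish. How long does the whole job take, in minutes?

70/9 minutes

In the first 2 minutes the combined rate is 19/90, so 19/45 of the job is done, leaving 26/45.
After Copier 4 leaves the rate is 1/10 per minute; the remaining 26/45 takes 52/9 minutes.
Total = 2 + 52/9 = 70/9 minutes.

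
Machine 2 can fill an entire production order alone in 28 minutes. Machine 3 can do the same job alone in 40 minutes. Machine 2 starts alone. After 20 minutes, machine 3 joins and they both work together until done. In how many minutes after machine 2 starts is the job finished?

420/17 minutes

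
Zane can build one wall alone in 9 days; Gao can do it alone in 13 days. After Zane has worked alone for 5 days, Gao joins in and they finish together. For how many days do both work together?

In 5 days Zane does 5/9 of the job, leaving 4/9.
Zane and Gao together work at 22/117 per day, so finishing takes 4/9 ÷ 22/117 = 26/11 days.

26/11 days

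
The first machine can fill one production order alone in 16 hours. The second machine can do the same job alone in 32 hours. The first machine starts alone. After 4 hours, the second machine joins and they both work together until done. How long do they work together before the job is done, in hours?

8 hours

In the first 4 hours the first machine alone does 4/16 = 1/4 of the job, leaving 3/4.
Once everyone is working, combined rate: 1/16 + 1/32 = (2 + 1)/32 = 3/32 per hour.
Remaining 3/4 at 3/32 per hour takes 8 hours.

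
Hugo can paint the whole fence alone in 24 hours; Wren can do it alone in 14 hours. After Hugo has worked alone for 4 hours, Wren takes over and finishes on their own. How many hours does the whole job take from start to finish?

47/3 hours

In 4 hours Hugo does 4/24 = 1/6 of the job, leaving 5/6.
Wren works at 1/14 per hour, so finishing takes 5/6 ÷ 1/14 = 35/3 hours.
Total time = 4 + 35/3 = 47/3 hours.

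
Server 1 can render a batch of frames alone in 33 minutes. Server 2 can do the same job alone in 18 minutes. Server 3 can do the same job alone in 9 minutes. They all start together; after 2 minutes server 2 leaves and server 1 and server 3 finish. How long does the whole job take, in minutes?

44/7 minutes

In the first 2 minutes the combined rate is 13/66, so 13/33 of the job is done, leaving 20/33.
After server 2 leaves the rate is 14/99 per minute; the remaining 20/33 takes 30/7 minutes.
Total = 2 + 30/7 = 44/7 minutes.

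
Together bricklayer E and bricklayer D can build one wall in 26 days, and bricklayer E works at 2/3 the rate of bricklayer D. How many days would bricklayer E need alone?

65 days

Let bricklayer D's rate be r; then bricklayer E's rate is (2/3)r, so together (2/3 + 1)r = (5/3)r = 1/26.
Thus r = 3/130 per day.
Bricklayer D alone: 130/3 days; bricklayer E alone: 65 days.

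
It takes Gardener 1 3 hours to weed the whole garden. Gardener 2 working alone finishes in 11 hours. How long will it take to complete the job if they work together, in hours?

33/14 hours

Combined rate: 1/3 + 1/11 = (11 + 3)/33 = 14/33 per hour.
Time = 1 ÷ (14/33) = 33/14 hours.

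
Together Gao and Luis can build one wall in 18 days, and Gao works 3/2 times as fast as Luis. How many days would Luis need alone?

Let Luis's rate be r; then Gao's rate is (3/2)r, so together (3/2 + 1)r = (5/2)r = 1/18.
Thus r = 1/45 per day.
Luis alone: 45 days; Gao alone: 30 days.

45 days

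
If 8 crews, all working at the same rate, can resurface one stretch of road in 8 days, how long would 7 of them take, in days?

64/7 days

Total work is 8·8 = 64 crew-days.
With 7 crews: 64/7 days.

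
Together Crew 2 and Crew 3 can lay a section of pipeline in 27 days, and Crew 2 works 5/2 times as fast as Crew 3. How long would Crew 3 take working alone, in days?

189/2 days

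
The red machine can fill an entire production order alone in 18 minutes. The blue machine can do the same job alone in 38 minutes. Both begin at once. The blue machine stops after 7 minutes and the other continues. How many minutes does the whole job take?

279/19 minutes

In the first 7 minutes the combined rate is 14/171, so 98/171 of the job is done, leaving 73/171.
After the blue machine leaves the rate is 1/18 per minute; the remaining 73/171 takes 146/19 minutes.
Total = 7 + 146/19 = 279/19 minutes.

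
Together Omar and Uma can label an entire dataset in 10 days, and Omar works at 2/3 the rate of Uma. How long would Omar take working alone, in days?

25 days

Let Uma's rate be r; then Omar's rate is (2/3)r, so together (2/3 + 1)r = (5/3)r = 1/10.
Thus r = 3/50 per day.
Uma alone: 50/3 days; Omar alone: 25 days.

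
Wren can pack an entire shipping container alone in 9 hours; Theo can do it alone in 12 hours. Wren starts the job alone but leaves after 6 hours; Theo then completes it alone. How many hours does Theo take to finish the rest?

In 6 hours Wren does 6/9 = 2/3 of the job, leaving 1/3.
Theo works at 1/12 per hour, so finishing takes 1/3 ÷ 1/12 = 4 hours.

4 hours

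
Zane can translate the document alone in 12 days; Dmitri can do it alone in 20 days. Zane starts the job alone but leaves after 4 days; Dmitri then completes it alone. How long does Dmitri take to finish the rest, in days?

In 4 days Zane does 4/12 = 1/3 of the job, leaving 2/3.
Dmitri works at 1/20 per day, so finishing takes 2/3 ÷ 1/20 = 40/3 days.

40/3 days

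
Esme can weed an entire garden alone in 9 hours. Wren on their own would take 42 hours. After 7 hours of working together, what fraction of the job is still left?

1/18

Combined rate: 1/9 + 1/42 = (14 + 3)/126 = 17/126 per hour.
In 7 hours they complete 7·17/126 = 17/18 of the job.
So 1/18 remains.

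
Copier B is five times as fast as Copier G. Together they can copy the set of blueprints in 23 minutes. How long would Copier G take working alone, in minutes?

138 minutes

Let Copier G's rate be r; then Copier B's rate is 5r, so together (5 + 1)r = 6r = 1/23.
Thus r = 1/138 per minute.
Copier G alone: 138 minutes; Copier B alone: 138/5 minutes.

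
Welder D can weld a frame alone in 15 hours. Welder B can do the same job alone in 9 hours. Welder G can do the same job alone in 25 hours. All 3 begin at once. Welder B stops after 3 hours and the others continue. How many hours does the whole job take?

25/4 hours

In the first 3 hours the combined rate is 49/225, so 49/75 of the job is done, leaving 26/75.
After welder B leaves the rate is 8/75 per hour; the remaining 26/75 takes 13/4 hours.
Total = 3 + 13/4 = 25/4 hours.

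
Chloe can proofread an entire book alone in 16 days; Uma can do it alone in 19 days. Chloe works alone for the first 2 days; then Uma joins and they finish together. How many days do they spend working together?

In 2 days Chloe does 2/16 = 1/8 of the job, leaving 7/8.
Chloe and Uma together work at 35/304 per day, so finishing takes 7/8 ÷ 35/304 = 38/5 days.

38/5 days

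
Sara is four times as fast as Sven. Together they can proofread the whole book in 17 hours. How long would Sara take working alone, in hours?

85/4 hours

Let Sven's rate be r; then Sara's rate is 4r, so together (4 + 1)r = 5r = 1/17.
Thus r = 1/85 per hour.
Sven alone: 85 hours; Sara alone: 85/4 hours.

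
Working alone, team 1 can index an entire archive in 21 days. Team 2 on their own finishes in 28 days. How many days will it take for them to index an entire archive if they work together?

Combined rate: 1/21 + 1/28 = (4 + 3)/84 = 7/84 = 1/12 per day.
Time = 1 ÷ (1/12) = 12 days.

12 days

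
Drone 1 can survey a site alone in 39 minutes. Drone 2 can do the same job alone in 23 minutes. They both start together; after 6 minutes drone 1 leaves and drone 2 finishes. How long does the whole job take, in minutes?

In the first 6 minutes the combined rate is 62/897, so 124/299 of the job is done, leaving 175/299.
After drone 1 leaves the rate is 1/23 per minute; the remaining 175/299 takes 175/13 minutes.
Total = 6 + 175/13 = 253/13 minutes.

253/13 minutes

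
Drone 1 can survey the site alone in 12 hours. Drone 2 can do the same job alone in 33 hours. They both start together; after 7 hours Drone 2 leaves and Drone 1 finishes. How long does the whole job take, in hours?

104/11 hours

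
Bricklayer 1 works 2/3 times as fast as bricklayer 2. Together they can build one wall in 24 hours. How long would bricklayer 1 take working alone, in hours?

Let bricklayer 2's rate be r; then bricklayer 1's rate is (2/3)r, so together (2/3 + 1)r = (5/3)r = 1/24.
Thus r = 1/40 per hour.
Bricklayer 2 alone: 40 hours; bricklayer 1 alone: 60 hours.

60 hours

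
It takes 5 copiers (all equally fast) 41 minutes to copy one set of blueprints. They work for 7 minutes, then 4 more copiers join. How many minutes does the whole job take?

One copier does 1/205 of the job per minute.
After 7 minutes with 5 copiers, 7/41 is done (34/41 left).
With 9 copiers the rate is 9/205, so the rest takes 34/41 ÷ 9/205 = 170/9 minutes.
Total = 7 + 170/9 = 233/9 minutes.

233/9 minutes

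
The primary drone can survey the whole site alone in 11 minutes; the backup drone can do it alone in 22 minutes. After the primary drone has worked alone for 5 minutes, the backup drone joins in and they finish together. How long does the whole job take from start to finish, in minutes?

9 minutes

In 5 minutes the primary drone does 5/11 of the job, leaving 6/11.
The primary drone and the backup drone together work at 3/22 per minute, so finishing takes 6/11 ÷ 3/22 = 4 minutes.
Total time = 5 + 4 = 9 minutes.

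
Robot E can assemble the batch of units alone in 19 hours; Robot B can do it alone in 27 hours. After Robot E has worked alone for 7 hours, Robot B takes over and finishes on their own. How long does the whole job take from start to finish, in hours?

In 7 hours Robot E does 7/19 of the job, leaving 12/19.
Robot B works at 1/27 per hour, so finishing takes 12/19 ÷ 1/27 = 324/19 hours.
Total time = 7 + 324/19 = 457/19 hours.

457/19 hours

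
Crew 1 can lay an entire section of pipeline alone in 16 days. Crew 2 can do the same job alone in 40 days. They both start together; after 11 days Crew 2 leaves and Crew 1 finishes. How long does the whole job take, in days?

In the first 11 days the combined rate is 7/80, so 77/80 of the job is done, leaving 3/80.
After Crew 2 leaves the rate is 1/16 per day; the remaining 3/80 takes 3/5 days.
Total = 11 + 3/5 = 58/5 days.

58/5 days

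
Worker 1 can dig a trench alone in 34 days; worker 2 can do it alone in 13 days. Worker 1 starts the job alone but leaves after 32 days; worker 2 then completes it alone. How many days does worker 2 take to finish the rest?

In 32 days worker 1 does 32/34 = 16/17 of the job, leaving 1/17.
Worker 2 works at 1/13 per day, so finishing takes 1/17 ÷ 1/13 = 13/17 days.

13/17 days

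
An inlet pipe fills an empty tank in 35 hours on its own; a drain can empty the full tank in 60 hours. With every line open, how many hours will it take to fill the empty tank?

Net rate = 1/35 − 1/60 = (12 − 7)/420 = 5/420 = 1/84 per hour.
Filling time = 1 ÷ (1/84) = 84 hours.

84 hours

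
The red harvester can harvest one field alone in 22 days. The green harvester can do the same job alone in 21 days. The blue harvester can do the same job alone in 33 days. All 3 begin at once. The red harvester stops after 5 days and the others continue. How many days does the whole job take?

119/12 days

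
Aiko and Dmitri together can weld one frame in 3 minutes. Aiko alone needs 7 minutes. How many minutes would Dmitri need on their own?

21/4 minutes

Combined rate is 1/3 per minute.
Known contribution: 1/7 per minute.
So Dmitri's rate is 1/3 − 1/7 = 4/21, meaning 21/4 minutes alone.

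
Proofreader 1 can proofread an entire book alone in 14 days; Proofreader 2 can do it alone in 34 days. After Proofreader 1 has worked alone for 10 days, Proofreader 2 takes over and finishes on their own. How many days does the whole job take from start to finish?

138/7 days

In 10 days Proofreader 1 does 10/14 = 5/7 of the job, leaving 2/7.
Proofreader 2 works at 1/34 per day, so finishing takes 2/7 ÷ 1/34 = 68/7 days.
Total time = 10 + 68/7 = 138/7 days.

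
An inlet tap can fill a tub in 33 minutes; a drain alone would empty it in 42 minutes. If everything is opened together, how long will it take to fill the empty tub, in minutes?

154 minutes

Net rate = 1/33 − 1/42 = (14 − 11)/462 = 3/462 = 1/154 per minute.
Filling time = 1 ÷ (1/154) = 154 minutes.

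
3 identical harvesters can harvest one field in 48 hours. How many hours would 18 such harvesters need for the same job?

8 hours

Total work is 3·48 = 144 harvester-hours.
With 18 harvesters: 144/18 = 8 hours.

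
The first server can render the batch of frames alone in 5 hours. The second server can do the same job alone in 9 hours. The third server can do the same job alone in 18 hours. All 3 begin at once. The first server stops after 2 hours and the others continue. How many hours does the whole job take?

18/5 hours

In the first 2 hours the combined rate is 11/30, so 11/15 of the job is done, leaving 4/15.
After the first server leaves the rate is 1/6 per hour; the remaining 4/15 takes 8/5 hours.
Total = 2 + 8/5 = 18/5 hours.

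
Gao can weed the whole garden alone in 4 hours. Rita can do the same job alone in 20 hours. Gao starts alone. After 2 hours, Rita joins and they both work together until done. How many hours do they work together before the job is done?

In the first 2 hours Gao alone does 2/4 = 1/2 of the job, leaving 1/2.
Once everyone is working, combined rate: 1/4 + 1/20 = (5 + 1)/20 = 6/20 = 3/10 per hour.
Remaining 1/2 at 3/10 per hour takes 5/3 hours.

5/3 hours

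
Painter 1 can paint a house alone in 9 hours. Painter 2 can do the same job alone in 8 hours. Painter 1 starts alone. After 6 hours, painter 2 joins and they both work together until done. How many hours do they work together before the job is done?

In the first 6 hours painter 1 alone does 6/9 = 2/3 of the job, leaving 1/3.
Once everyone is working, combined rate: 1/9 + 1/8 = (8 + 9)/72 = 17/72 per hour.
Remaining 1/3 at 17/72 per hour takes 24/17 hours.

24/17 hours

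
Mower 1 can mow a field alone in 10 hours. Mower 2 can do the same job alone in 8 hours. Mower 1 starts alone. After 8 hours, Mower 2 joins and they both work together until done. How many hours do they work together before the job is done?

8/9 hours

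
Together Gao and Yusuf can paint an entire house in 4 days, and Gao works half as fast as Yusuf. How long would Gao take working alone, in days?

12 days

Let Yusuf's rate be r; then Gao's rate is (1/2)r, so together (1/2 + 1)r = (3/2)r = 1/4.
Thus r = 1/6 per day.
Yusuf alone: 6 days; Gao alone: 12 days.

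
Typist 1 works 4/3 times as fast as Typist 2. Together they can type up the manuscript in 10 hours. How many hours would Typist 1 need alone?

Let Typist 2's rate be r; then Typist 1's rate is (4/3)r, so together (4/3 + 1)r = (7/3)r = 1/10.
Thus r = 3/70 per hour.
Typist 2 alone: 70/3 hours; Typist 1 alone: 35/2 hours.

35/2 hours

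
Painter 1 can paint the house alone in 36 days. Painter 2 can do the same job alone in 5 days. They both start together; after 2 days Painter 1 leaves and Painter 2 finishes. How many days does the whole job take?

85/18 days

In the first 2 days the combined rate is 41/180, so 41/90 of the job is done, leaving 49/90.
After Painter 1 leaves the rate is 1/5 per day; the remaining 49/90 takes 49/18 days.
Total = 2 + 49/18 = 85/18 days.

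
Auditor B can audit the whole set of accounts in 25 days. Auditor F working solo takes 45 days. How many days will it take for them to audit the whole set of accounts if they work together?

With two workers the combined time is the product over the sum: 25·45/(25+45) = 1125/70 = 225/14 days.

225/14 days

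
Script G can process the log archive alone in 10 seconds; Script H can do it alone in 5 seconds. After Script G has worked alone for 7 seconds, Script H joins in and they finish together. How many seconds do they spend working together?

1 second

In 7 seconds Script G does 7/10 of the job, leaving 3/10.
Script G and Script H together work at 3/10 per second, so finishing takes 3/10 ÷ 3/10 = 1 second.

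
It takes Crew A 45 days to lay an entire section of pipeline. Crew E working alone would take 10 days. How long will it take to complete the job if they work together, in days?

90/11 days

With two workers the combined time is the product over the sum: 45·10/(45+10) = 450/55 = 90/11 days.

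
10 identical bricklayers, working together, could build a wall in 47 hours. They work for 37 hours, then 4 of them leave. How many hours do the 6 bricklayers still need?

One bricklayer does 1/470 of the job per hour.
After 37 hours with 10 bricklayers, 37/47 is done (10/47 left).
With 6 bricklayers the rate is 6/470 = 3/235, so the rest takes 10/47 ÷ 3/235 = 50/3 hours.

50/3 hours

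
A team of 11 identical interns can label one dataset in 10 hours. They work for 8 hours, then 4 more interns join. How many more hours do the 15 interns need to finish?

One intern does 1/110 of the job per hour.
After 8 hours with 11 interns, 4/5 is done (1/5 left).
With 15 interns the rate is 15/110 = 3/22, so the rest takes 1/5 ÷ 3/22 = 22/15 hours.

22/15 hours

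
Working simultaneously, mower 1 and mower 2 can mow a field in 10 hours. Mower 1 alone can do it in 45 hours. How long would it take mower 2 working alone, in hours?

90/7 hours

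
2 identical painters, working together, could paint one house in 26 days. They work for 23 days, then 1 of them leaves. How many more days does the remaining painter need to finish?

One painter does 1/52 of the job per day.
After 23 days with 2 painters, 23/26 is done (3/26 left).
With 1 painter the rate is 1/52, so the rest takes 3/26 ÷ 1/52 = 6 days.

6 days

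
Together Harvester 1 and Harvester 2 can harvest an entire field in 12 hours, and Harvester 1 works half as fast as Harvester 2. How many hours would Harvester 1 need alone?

36 hours

Let Harvester 2's rate be r; then Harvester 1's rate is (1/2)r, so together (1/2 + 1)r = (3/2)r = 1/12.
Thus r = 1/18 per hour.
Harvester 2 alone: 18 hours; Harvester 1 alone: 36 hours.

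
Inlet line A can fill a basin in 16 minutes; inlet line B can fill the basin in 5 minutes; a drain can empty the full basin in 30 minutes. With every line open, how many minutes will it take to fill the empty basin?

Net rate = 1/16 + 1/5 − 1/30 = (15 + 48 − 8)/240 = 55/240 = 11/48 per minute.
Filling time = 1 ÷ (11/48) = 48/11 minutes.

48/11 minutes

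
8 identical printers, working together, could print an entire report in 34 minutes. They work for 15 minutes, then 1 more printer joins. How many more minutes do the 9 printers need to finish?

One printer does 1/272 of the job per minute.
After 15 minutes with 8 printers, 15/34 is done (19/34 left).
With 9 printers the rate is 9/272, so the rest takes 19/34 ÷ 9/272 = 152/9 minutes.

152/9 minutes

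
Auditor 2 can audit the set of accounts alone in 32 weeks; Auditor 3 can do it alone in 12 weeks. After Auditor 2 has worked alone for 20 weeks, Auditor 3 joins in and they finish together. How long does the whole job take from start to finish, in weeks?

In 20 weeks Auditor 2 does 20/32 = 5/8 of the job, leaving 3/8.
Auditor 2 and Auditor 3 together work at 11/96 per week, so finishing takes 3/8 ÷ 11/96 = 36/11 weeks.
Total time = 20 + 36/11 = 256/11 weeks.

256/11 weeks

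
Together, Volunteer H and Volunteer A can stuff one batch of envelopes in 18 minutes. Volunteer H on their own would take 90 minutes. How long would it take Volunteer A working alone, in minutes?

Combined rate is 1/18 per minute.
Known contribution: 1/90 per minute.
So Volunteer A's rate is 1/18 − 1/90 = 2/45, meaning 45/2 minutes alone.

45/2 minutes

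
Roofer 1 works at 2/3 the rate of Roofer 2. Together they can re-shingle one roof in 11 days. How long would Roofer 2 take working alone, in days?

55/3 days

Let Roofer 2's rate be r; then Roofer 1's rate is (2/3)r, so together (2/3 + 1)r = (5/3)r = 1/11.
Thus r = 3/55 per day.
Roofer 2 alone: 55/3 days; Roofer 1 alone: 55/2 days.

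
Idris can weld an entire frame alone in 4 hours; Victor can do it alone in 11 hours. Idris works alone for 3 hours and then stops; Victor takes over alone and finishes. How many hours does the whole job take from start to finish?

In 3 hours Idris does 3/4 of the job, leaving 1/4.
Victor works at 1/11 per hour, so finishing takes 1/4 ÷ 1/11 = 11/4 hours.
Total time = 3 + 11/4 = 23/4 hours.

23/4 hours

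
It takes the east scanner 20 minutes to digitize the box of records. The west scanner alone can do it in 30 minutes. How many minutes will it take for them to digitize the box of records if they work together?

12 minutes

Combined rate: 1/20 + 1/30 = (3 + 2)/60 = 5/60 = 1/12 per minute.
Time = 1 ÷ (1/12) = 12 minutes.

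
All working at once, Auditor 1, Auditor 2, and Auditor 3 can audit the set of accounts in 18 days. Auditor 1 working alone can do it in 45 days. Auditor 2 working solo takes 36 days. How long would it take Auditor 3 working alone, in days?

180 days

Combined rate is 1/18 per day.
Known contribution: 1/45 + 1/36 = (4 + 5)/180 = 9/180 = 1/20 per day.
So Auditor 3's rate is 1/18 − 1/20 = 1/180, meaning 180 days alone.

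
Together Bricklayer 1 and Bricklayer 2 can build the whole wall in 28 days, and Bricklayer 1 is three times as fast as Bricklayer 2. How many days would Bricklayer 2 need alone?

112 days

Let Bricklayer 2's rate be r; then Bricklayer 1's rate is 3r, so together (3 + 1)r = 4r = 1/28.
Thus r = 1/112 per day.
Bricklayer 2 alone: 112 days; Bricklayer 1 alone: 112/3 days.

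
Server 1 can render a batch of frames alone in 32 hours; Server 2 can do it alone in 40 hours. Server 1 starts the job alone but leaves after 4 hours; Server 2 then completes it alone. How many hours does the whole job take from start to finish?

39 hours

In 4 hours Server 1 does 4/32 = 1/8 of the job, leaving 7/8.
Server 2 works at 1/40 per hour, so finishing takes 7/8 ÷ 1/40 = 35 hours.
Total time = 4 + 35 = 39 hours.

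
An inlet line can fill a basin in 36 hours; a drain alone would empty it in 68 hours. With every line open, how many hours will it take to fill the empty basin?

153/2 hours

Net rate = 1/36 − 1/68 = (17 − 9)/612 = 8/612 = 2/153 per hour.
Filling time = 1 ÷ (2/153) = 153/2 hours.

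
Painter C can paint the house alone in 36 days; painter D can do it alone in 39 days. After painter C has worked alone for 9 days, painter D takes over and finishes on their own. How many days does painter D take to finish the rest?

In 9 days painter C does 9/36 = 1/4 of the job, leaving 3/4.
Painter D works at 1/39 per day, so finishing takes 3/4 ÷ 1/39 = 117/4 days.

117/4 days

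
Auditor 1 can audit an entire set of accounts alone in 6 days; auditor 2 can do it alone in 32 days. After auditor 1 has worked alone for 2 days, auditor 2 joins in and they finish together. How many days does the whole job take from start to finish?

In 2 days auditor 1 does 2/6 = 1/3 of the job, leaving 2/3.
Auditor 1 and auditor 2 together work at 19/96 per day, so finishing takes 2/3 ÷ 19/96 = 64/19 days.
Total time = 2 + 64/19 = 102/19 days.

102/19 days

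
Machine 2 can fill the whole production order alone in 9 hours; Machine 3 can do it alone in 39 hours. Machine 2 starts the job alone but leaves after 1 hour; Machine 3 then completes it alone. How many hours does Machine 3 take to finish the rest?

104/3 hours

In 1 hour Machine 2 does 1/9 of the job, leaving 8/9.
Machine 3 works at 1/39 per hour, so finishing takes 8/9 ÷ 1/39 = 104/3 hours.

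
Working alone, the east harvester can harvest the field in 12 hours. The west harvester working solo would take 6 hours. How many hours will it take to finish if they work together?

Combined rate: 1/12 + 1/6 = (1 + 2)/12 = 3/12 = 1/4 per hour.
Time = 1 ÷ (1/4) = 4 hours.

4 hours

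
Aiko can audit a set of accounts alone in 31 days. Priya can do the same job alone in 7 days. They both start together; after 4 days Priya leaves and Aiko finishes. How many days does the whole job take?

93/7 days

In the first 4 days the combined rate is 38/217, so 152/217 of the job is done, leaving 65/217.
After Priya leaves the rate is 1/31 per day; the remaining 65/217 takes 65/7 days.
Total = 4 + 65/7 = 93/7 days.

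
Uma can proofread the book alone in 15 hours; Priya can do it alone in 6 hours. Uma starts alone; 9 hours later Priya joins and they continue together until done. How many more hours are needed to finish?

12/7 hours

In 9 hours Uma does 9/15 = 3/5 of the job, leaving 2/5.
Uma and Priya together work at 7/30 per hour, so finishing takes 2/5 ÷ 7/30 = 12/7 hours.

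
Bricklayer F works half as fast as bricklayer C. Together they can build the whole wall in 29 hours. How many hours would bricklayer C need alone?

Let bricklayer C's rate be r; then bricklayer F's rate is (1/2)r, so together (1/2 + 1)r = (3/2)r = 1/29.
Thus r = 2/87 per hour.
Bricklayer C alone: 87/2 hours; bricklayer F alone: 87 hours.

87/2 hours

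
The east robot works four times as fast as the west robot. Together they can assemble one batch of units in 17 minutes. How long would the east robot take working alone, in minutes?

85/4 minutes

Let the west robot's rate be r; then the east robot's rate is 4r, so together (4 + 1)r = 5r = 1/17.
Thus r = 1/85 per minute.
The west robot alone: 85 minutes; the east robot alone: 85/4 minutes.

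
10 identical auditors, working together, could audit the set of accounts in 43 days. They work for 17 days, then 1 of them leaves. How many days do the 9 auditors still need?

260/9 days

One auditor does 1/430 of the job per day.
After 17 days with 10 auditors, 17/43 is done (26/43 left).
With 9 auditors the rate is 9/430, so the rest takes 26/43 ÷ 9/430 = 260/9 days.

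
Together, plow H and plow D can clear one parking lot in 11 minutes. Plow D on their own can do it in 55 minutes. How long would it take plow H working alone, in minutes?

Combined rate is 1/11 per minute.
Known contribution: 1/55 per minute.
So plow H's rate is 1/11 − 1/55 = 4/55, meaning 55/4 minutes alone.

55/4 minutes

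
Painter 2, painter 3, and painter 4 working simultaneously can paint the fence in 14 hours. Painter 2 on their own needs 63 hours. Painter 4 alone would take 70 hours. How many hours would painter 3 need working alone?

315/13 hours

Combined rate is 1/14 per hour.
Known contribution: 1/63 + 1/70 = (10 + 9)/630 = 19/630 per hour.
So painter 3's rate is 1/14 − 19/630 = 13/315, meaning 315/13 hours alone.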